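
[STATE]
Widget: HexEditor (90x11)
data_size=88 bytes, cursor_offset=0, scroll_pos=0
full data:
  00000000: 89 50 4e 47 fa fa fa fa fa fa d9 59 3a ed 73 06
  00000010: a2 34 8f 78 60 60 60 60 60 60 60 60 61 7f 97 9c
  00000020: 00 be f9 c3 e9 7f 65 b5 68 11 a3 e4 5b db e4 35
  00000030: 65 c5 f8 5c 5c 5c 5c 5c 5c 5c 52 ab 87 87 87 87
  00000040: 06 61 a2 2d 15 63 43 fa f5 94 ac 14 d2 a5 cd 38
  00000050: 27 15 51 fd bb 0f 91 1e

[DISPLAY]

00000000  89 50 4e 47 fa fa fa fa  fa fa d9 59 3a ed 73 06  |.PNG.......Y:.s.|            
00000010  a2 34 8f 78 60 60 60 60  60 60 60 60 61 7f 97 9c  |.4.x````````a...|            
00000020  00 be f9 c3 e9 7f 65 b5  68 11 a3 e4 5b db e4 35  |......e.h...[..5|            
00000030  65 c5 f8 5c 5c 5c 5c 5c  5c 5c 52 ab 87 87 87 87  |e..\\\\\\\R.....|            
00000040  06 61 a2 2d 15 63 43 fa  f5 94 ac 14 d2 a5 cd 38  |.a.-.cC........8|            
00000050  27 15 51 fd bb 0f 91 1e                           |'.Q.....        |            
                                                                                          
                                                                                          
                                                                                          
                                                                                          
                                                                                          


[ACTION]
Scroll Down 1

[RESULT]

00000010  a2 34 8f 78 60 60 60 60  60 60 60 60 61 7f 97 9c  |.4.x````````a...|            
00000020  00 be f9 c3 e9 7f 65 b5  68 11 a3 e4 5b db e4 35  |......e.h...[..5|            
00000030  65 c5 f8 5c 5c 5c 5c 5c  5c 5c 52 ab 87 87 87 87  |e..\\\\\\\R.....|            
00000040  06 61 a2 2d 15 63 43 fa  f5 94 ac 14 d2 a5 cd 38  |.a.-.cC........8|            
00000050  27 15 51 fd bb 0f 91 1e                           |'.Q.....        |            
                                                                                          
                                                                                          
                                                                                          
                                                                                          
                                                                                          
                                                                                          


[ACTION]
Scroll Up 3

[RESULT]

00000000  89 50 4e 47 fa fa fa fa  fa fa d9 59 3a ed 73 06  |.PNG.......Y:.s.|            
00000010  a2 34 8f 78 60 60 60 60  60 60 60 60 61 7f 97 9c  |.4.x````````a...|            
00000020  00 be f9 c3 e9 7f 65 b5  68 11 a3 e4 5b db e4 35  |......e.h...[..5|            
00000030  65 c5 f8 5c 5c 5c 5c 5c  5c 5c 52 ab 87 87 87 87  |e..\\\\\\\R.....|            
00000040  06 61 a2 2d 15 63 43 fa  f5 94 ac 14 d2 a5 cd 38  |.a.-.cC........8|            
00000050  27 15 51 fd bb 0f 91 1e                           |'.Q.....        |            
                                                                                          
                                                                                          
                                                                                          
                                                                                          
                                                                                          


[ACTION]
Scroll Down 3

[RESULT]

00000030  65 c5 f8 5c 5c 5c 5c 5c  5c 5c 52 ab 87 87 87 87  |e..\\\\\\\R.....|            
00000040  06 61 a2 2d 15 63 43 fa  f5 94 ac 14 d2 a5 cd 38  |.a.-.cC........8|            
00000050  27 15 51 fd bb 0f 91 1e                           |'.Q.....        |            
                                                                                          
                                                                                          
                                                                                          
                                                                                          
                                                                                          
                                                                                          
                                                                                          
                                                                                          


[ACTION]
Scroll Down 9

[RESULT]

00000050  27 15 51 fd bb 0f 91 1e                           |'.Q.....        |            
                                                                                          
                                                                                          
                                                                                          
                                                                                          
                                                                                          
                                                                                          
                                                                                          
                                                                                          
                                                                                          
                                                                                          


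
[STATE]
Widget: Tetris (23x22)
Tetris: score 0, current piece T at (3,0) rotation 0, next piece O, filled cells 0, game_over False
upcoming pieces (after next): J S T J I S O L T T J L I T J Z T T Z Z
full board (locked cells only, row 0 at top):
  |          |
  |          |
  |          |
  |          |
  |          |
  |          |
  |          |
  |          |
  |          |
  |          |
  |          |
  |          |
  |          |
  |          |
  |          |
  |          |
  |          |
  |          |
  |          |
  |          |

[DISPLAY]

    ▒     │Next:       
   ▒▒▒    │▓▓          
          │▓▓          
          │            
          │            
          │            
          │Score:      
          │0           
          │            
          │            
          │            
          │            
          │            
          │            
          │            
          │            
          │            
          │            
          │            
          │            
          │            
          │            


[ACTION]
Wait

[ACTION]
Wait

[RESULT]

          │Next:       
          │▓▓          
    ▒     │▓▓          
   ▒▒▒    │            
          │            
          │            
          │Score:      
          │0           
          │            
          │            
          │            
          │            
          │            
          │            
          │            
          │            
          │            
          │            
          │            
          │            
          │            
          │            


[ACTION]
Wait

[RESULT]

          │Next:       
          │▓▓          
          │▓▓          
    ▒     │            
   ▒▒▒    │            
          │            
          │Score:      
          │0           
          │            
          │            
          │            
          │            
          │            
          │            
          │            
          │            
          │            
          │            
          │            
          │            
          │            
          │            


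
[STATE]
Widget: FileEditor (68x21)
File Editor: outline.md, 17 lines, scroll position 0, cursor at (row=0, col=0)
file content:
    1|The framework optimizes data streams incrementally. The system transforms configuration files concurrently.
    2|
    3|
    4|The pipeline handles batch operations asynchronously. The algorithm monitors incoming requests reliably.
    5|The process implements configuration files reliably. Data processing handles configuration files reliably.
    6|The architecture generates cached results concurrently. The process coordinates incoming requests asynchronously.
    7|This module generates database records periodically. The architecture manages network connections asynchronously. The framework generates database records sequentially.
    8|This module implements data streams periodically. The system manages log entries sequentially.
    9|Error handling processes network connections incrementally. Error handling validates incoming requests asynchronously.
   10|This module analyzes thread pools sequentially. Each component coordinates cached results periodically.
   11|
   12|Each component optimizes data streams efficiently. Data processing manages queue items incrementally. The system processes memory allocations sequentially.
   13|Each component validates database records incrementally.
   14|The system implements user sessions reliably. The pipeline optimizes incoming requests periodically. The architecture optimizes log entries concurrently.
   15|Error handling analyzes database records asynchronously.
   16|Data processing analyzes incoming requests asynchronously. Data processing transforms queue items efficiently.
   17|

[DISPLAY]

█he framework optimizes data streams incrementally. The system tran▲
                                                                   █
                                                                   ░
The pipeline handles batch operations asynchronously. The algorithm░
The process implements configuration files reliably. Data processin░
The architecture generates cached results concurrently. The process░
This module generates database records periodically. The architectu░
This module implements data streams periodically. The system manage░
Error handling processes network connections incrementally. Error h░
This module analyzes thread pools sequentially. Each component coor░
                                                                   ░
Each component optimizes data streams efficiently. Data processing ░
Each component validates database records incrementally.           ░
The system implements user sessions reliably. The pipeline optimize░
Error handling analyzes database records asynchronously.           ░
Data processing analyzes incoming requests asynchronously. Data pro░
                                                                   ░
                                                                   ░
                                                                   ░
                                                                   ░
                                                                   ▼


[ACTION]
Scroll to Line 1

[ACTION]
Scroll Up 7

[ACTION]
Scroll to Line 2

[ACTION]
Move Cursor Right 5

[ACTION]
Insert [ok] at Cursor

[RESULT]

The fok█amework optimizes data streams incrementally. The system tr▲
                                                                   █
                                                                   ░
The pipeline handles batch operations asynchronously. The algorithm░
The process implements configuration files reliably. Data processin░
The architecture generates cached results concurrently. The process░
This module generates database records periodically. The architectu░
This module implements data streams periodically. The system manage░
Error handling processes network connections incrementally. Error h░
This module analyzes thread pools sequentially. Each component coor░
                                                                   ░
Each component optimizes data streams efficiently. Data processing ░
Each component validates database records incrementally.           ░
The system implements user sessions reliably. The pipeline optimize░
Error handling analyzes database records asynchronously.           ░
Data processing analyzes incoming requests asynchronously. Data pro░
                                                                   ░
                                                                   ░
                                                                   ░
                                                                   ░
                                                                   ▼


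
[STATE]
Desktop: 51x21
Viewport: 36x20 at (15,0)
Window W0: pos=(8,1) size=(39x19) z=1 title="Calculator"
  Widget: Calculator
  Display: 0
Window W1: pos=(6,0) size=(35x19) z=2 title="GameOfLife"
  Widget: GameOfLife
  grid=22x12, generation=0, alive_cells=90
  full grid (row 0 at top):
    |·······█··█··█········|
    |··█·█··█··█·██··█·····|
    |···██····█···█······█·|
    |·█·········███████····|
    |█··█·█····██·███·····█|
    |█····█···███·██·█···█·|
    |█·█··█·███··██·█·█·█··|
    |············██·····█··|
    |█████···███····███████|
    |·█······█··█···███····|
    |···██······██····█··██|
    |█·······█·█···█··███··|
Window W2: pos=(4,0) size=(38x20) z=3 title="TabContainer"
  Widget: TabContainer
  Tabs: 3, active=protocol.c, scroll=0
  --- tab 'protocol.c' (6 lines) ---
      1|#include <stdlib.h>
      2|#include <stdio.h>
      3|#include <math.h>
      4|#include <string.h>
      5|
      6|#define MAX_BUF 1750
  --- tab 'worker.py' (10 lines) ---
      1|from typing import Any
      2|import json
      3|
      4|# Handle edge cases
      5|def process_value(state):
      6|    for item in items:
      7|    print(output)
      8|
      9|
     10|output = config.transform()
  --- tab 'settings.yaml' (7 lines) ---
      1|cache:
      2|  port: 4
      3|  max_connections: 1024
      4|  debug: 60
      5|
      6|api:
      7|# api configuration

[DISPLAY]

━━━━━━━━━━━━━━━━━━━━━━━━━━┓         
ner                       ┃━━━━┓    
──────────────────────────┨    ┃    
c]│ worker.py │ settings.y┃────┨    
──────────────────────────┃   0┃    
stdlib.h>                 ┃    ┃    
stdio.h>                  ┃    ┃    
math.h>                   ┃    ┃    
string.h>                 ┃    ┃    
                          ┃    ┃    
X_BUF 1750                ┃    ┃    
                          ┃    ┃    
                          ┃    ┃    
                          ┃    ┃    
                          ┃    ┃    
                          ┃    ┃    
                          ┃    ┃    
                          ┃    ┃    
                          ┃    ┃    
━━━━━━━━━━━━━━━━━━━━━━━━━━┛━━━━┛    


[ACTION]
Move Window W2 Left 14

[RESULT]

━━━━━━━━━━━━━━━━━━━━━━┓━━┓          
                      ┃  ┃━━━━━┓    
──────────────────────┨──┨     ┃    
worker.py │ settings.y┃  ┃─────┨    
──────────────────────┃  ┃    0┃    
ib.h>                 ┃  ┃     ┃    
o.h>                  ┃  ┃     ┃    
.h>                   ┃  ┃     ┃    
ng.h>                 ┃  ┃     ┃    
                      ┃  ┃     ┃    
F 1750                ┃  ┃     ┃    
                      ┃  ┃     ┃    
                      ┃  ┃     ┃    
                      ┃  ┃     ┃    
                      ┃  ┃     ┃    
                      ┃  ┃     ┃    
                      ┃  ┃     ┃    
                      ┃  ┃     ┃    
                      ┃━━┛     ┃    
━━━━━━━━━━━━━━━━━━━━━━┛━━━━━━━━┛    


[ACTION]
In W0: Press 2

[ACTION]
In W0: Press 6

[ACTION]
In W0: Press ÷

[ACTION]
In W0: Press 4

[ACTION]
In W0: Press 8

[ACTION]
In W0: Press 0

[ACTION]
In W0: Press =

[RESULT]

━━━━━━━━━━━━━━━━━━━━━━┓━━┓          
                      ┃  ┃━━━━━┓    
──────────────────────┨──┨     ┃    
worker.py │ settings.y┃  ┃─────┨    
──────────────────────┃  ┃66667┃    
ib.h>                 ┃  ┃     ┃    
o.h>                  ┃  ┃     ┃    
.h>                   ┃  ┃     ┃    
ng.h>                 ┃  ┃     ┃    
                      ┃  ┃     ┃    
F 1750                ┃  ┃     ┃    
                      ┃  ┃     ┃    
                      ┃  ┃     ┃    
                      ┃  ┃     ┃    
                      ┃  ┃     ┃    
                      ┃  ┃     ┃    
                      ┃  ┃     ┃    
                      ┃  ┃     ┃    
                      ┃━━┛     ┃    
━━━━━━━━━━━━━━━━━━━━━━┛━━━━━━━━┛    


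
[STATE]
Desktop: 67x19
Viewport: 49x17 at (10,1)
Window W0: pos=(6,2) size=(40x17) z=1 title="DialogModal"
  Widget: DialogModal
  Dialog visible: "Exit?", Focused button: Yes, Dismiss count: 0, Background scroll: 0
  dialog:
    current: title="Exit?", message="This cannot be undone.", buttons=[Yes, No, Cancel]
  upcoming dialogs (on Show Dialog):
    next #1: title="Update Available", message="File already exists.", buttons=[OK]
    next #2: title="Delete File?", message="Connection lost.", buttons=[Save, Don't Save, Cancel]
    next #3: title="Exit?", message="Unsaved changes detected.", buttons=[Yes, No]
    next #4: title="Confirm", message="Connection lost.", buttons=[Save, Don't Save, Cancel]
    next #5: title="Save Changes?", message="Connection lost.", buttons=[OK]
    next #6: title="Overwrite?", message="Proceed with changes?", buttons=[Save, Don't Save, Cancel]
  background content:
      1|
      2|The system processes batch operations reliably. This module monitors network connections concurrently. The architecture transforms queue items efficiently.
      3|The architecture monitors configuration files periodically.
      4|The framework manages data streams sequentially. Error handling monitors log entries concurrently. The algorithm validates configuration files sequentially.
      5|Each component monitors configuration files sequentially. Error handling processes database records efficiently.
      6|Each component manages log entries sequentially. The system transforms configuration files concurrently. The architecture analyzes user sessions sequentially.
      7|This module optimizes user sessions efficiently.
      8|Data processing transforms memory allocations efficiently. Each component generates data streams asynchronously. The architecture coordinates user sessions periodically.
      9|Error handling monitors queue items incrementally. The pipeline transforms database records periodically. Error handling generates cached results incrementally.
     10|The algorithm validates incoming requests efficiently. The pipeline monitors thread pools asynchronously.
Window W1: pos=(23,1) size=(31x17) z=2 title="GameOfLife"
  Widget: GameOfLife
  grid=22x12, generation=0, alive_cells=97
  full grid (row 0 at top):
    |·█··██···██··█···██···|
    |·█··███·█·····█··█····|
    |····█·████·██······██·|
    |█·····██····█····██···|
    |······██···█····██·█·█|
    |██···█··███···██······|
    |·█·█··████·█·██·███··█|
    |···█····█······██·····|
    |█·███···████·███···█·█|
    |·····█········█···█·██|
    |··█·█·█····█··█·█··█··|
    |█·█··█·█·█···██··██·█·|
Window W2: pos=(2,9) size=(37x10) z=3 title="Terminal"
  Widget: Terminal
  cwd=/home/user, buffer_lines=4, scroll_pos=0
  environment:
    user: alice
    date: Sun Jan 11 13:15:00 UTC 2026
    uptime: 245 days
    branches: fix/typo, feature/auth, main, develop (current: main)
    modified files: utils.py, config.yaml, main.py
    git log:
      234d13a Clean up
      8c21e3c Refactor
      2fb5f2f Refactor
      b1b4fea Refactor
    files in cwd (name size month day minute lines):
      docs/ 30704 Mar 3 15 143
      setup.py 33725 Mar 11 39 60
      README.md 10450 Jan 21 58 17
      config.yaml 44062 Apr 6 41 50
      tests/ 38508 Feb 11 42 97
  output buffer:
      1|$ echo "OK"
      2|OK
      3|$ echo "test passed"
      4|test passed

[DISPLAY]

             ┏━━━━━━━━━━━━━━━━━━━━━━━━━━━━━┓     
━━━━━━━━━━━━━┃ GameOfLife                  ┃     
alogModal    ┠─────────────────────────────┨     
─────────────┃Gen: 0                       ┃     
             ┃·█··██···██··█···██···       ┃     
 system proce┃·█··███·█·····█··█····       ┃     
 architecture┃····█·████·██······██·       ┃     
 framework ma┃█·····██····█····██···       ┃     
━━━━━━━━━━━━━━━━━━━━━━━━━━━━┓·██·█·█       ┃     
al                          ┃█······       ┃     
────────────────────────────┨·███··█       ┃     
"OK"                        ┃██·····       ┃     
                            ┃█···█·█       ┃     
"test passed"               ┃···█·██       ┃     
ssed                        ┃·█··█··       ┃     
                            ┃··██·█·       ┃     
                            ┃━━━━━━━━━━━━━━┛     


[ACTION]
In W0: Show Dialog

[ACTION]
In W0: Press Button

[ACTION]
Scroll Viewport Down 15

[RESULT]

━━━━━━━━━━━━━┃ GameOfLife                  ┃     
alogModal    ┠─────────────────────────────┨     
─────────────┃Gen: 0                       ┃     
             ┃·█··██···██··█···██···       ┃     
 system proce┃·█··███·█·····█··█····       ┃     
 architecture┃····█·████·██······██·       ┃     
 framework ma┃█·····██····█····██···       ┃     
━━━━━━━━━━━━━━━━━━━━━━━━━━━━┓·██·█·█       ┃     
al                          ┃█······       ┃     
────────────────────────────┨·███··█       ┃     
"OK"                        ┃██·····       ┃     
                            ┃█···█·█       ┃     
"test passed"               ┃···█·██       ┃     
ssed                        ┃·█··█··       ┃     
                            ┃··██·█·       ┃     
                            ┃━━━━━━━━━━━━━━┛     
━━━━━━━━━━━━━━━━━━━━━━━━━━━━┛━━━━━━┛             


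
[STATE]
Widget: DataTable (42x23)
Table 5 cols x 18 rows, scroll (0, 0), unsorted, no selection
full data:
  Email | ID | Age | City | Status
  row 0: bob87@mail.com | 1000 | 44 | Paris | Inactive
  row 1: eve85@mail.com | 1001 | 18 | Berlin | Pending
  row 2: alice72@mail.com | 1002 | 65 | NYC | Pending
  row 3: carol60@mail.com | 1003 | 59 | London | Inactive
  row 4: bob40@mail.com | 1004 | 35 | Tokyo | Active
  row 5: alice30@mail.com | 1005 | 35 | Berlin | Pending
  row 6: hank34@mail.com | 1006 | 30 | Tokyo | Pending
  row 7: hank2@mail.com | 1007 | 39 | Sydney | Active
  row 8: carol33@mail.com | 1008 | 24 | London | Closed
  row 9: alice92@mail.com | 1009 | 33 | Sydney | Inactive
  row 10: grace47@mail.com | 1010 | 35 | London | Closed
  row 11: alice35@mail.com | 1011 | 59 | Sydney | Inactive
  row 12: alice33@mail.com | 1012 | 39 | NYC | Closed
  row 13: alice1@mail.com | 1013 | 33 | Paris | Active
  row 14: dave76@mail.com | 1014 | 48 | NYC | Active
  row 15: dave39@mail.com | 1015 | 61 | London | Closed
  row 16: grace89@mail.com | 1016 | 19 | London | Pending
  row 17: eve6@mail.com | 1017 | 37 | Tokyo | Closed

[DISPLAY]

Email           │ID  │Age│City  │Status   
────────────────┼────┼───┼──────┼──────── 
bob87@mail.com  │1000│44 │Paris │Inactive 
eve85@mail.com  │1001│18 │Berlin│Pending  
alice72@mail.com│1002│65 │NYC   │Pending  
carol60@mail.com│1003│59 │London│Inactive 
bob40@mail.com  │1004│35 │Tokyo │Active   
alice30@mail.com│1005│35 │Berlin│Pending  
hank34@mail.com │1006│30 │Tokyo │Pending  
hank2@mail.com  │1007│39 │Sydney│Active   
carol33@mail.com│1008│24 │London│Closed   
alice92@mail.com│1009│33 │Sydney│Inactive 
grace47@mail.com│1010│35 │London│Closed   
alice35@mail.com│1011│59 │Sydney│Inactive 
alice33@mail.com│1012│39 │NYC   │Closed   
alice1@mail.com │1013│33 │Paris │Active   
dave76@mail.com │1014│48 │NYC   │Active   
dave39@mail.com │1015│61 │London│Closed   
grace89@mail.com│1016│19 │London│Pending  
eve6@mail.com   │1017│37 │Tokyo │Closed   
                                          
                                          
                                          


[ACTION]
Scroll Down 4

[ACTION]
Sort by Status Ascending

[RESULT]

Email           │ID  │Age│City  │Status ▲ 
────────────────┼────┼───┼──────┼──────── 
bob40@mail.com  │1004│35 │Tokyo │Active   
hank2@mail.com  │1007│39 │Sydney│Active   
alice1@mail.com │1013│33 │Paris │Active   
dave76@mail.com │1014│48 │NYC   │Active   
carol33@mail.com│1008│24 │London│Closed   
grace47@mail.com│1010│35 │London│Closed   
alice33@mail.com│1012│39 │NYC   │Closed   
dave39@mail.com │1015│61 │London│Closed   
eve6@mail.com   │1017│37 │Tokyo │Closed   
bob87@mail.com  │1000│44 │Paris │Inactive 
carol60@mail.com│1003│59 │London│Inactive 
alice92@mail.com│1009│33 │Sydney│Inactive 
alice35@mail.com│1011│59 │Sydney│Inactive 
eve85@mail.com  │1001│18 │Berlin│Pending  
alice72@mail.com│1002│65 │NYC   │Pending  
alice30@mail.com│1005│35 │Berlin│Pending  
hank34@mail.com │1006│30 │Tokyo │Pending  
grace89@mail.com│1016│19 │London│Pending  
                                          
                                          
                                          


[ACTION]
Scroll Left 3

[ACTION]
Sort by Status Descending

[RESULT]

Email           │ID  │Age│City  │Status ▼ 
────────────────┼────┼───┼──────┼──────── 
eve85@mail.com  │1001│18 │Berlin│Pending  
alice72@mail.com│1002│65 │NYC   │Pending  
alice30@mail.com│1005│35 │Berlin│Pending  
hank34@mail.com │1006│30 │Tokyo │Pending  
grace89@mail.com│1016│19 │London│Pending  
bob87@mail.com  │1000│44 │Paris │Inactive 
carol60@mail.com│1003│59 │London│Inactive 
alice92@mail.com│1009│33 │Sydney│Inactive 
alice35@mail.com│1011│59 │Sydney│Inactive 
carol33@mail.com│1008│24 │London│Closed   
grace47@mail.com│1010│35 │London│Closed   
alice33@mail.com│1012│39 │NYC   │Closed   
dave39@mail.com │1015│61 │London│Closed   
eve6@mail.com   │1017│37 │Tokyo │Closed   
bob40@mail.com  │1004│35 │Tokyo │Active   
hank2@mail.com  │1007│39 │Sydney│Active   
alice1@mail.com │1013│33 │Paris │Active   
dave76@mail.com │1014│48 │NYC   │Active   
                                          
                                          
                                          


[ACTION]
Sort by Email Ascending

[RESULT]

Email          ▲│ID  │Age│City  │Status   
────────────────┼────┼───┼──────┼──────── 
alice1@mail.com │1013│33 │Paris │Active   
alice30@mail.com│1005│35 │Berlin│Pending  
alice33@mail.com│1012│39 │NYC   │Closed   
alice35@mail.com│1011│59 │Sydney│Inactive 
alice72@mail.com│1002│65 │NYC   │Pending  
alice92@mail.com│1009│33 │Sydney│Inactive 
bob40@mail.com  │1004│35 │Tokyo │Active   
bob87@mail.com  │1000│44 │Paris │Inactive 
carol33@mail.com│1008│24 │London│Closed   
carol60@mail.com│1003│59 │London│Inactive 
dave39@mail.com │1015│61 │London│Closed   
dave76@mail.com │1014│48 │NYC   │Active   
eve6@mail.com   │1017│37 │Tokyo │Closed   
eve85@mail.com  │1001│18 │Berlin│Pending  
grace47@mail.com│1010│35 │London│Closed   
grace89@mail.com│1016│19 │London│Pending  
hank2@mail.com  │1007│39 │Sydney│Active   
hank34@mail.com │1006│30 │Tokyo │Pending  
                                          
                                          
                                          


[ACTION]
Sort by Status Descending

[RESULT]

Email           │ID  │Age│City  │Status ▼ 
────────────────┼────┼───┼──────┼──────── 
alice30@mail.com│1005│35 │Berlin│Pending  
alice72@mail.com│1002│65 │NYC   │Pending  
eve85@mail.com  │1001│18 │Berlin│Pending  
grace89@mail.com│1016│19 │London│Pending  
hank34@mail.com │1006│30 │Tokyo │Pending  
alice35@mail.com│1011│59 │Sydney│Inactive 
alice92@mail.com│1009│33 │Sydney│Inactive 
bob87@mail.com  │1000│44 │Paris │Inactive 
carol60@mail.com│1003│59 │London│Inactive 
alice33@mail.com│1012│39 │NYC   │Closed   
carol33@mail.com│1008│24 │London│Closed   
dave39@mail.com │1015│61 │London│Closed   
eve6@mail.com   │1017│37 │Tokyo │Closed   
grace47@mail.com│1010│35 │London│Closed   
alice1@mail.com │1013│33 │Paris │Active   
bob40@mail.com  │1004│35 │Tokyo │Active   
dave76@mail.com │1014│48 │NYC   │Active   
hank2@mail.com  │1007│39 │Sydney│Active   
                                          
                                          
                                          


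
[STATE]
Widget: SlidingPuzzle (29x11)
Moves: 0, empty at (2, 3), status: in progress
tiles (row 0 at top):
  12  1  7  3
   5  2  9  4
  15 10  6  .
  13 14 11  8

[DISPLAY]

┌────┬────┬────┬────┐        
│ 12 │  1 │  7 │  3 │        
├────┼────┼────┼────┤        
│  5 │  2 │  9 │  4 │        
├────┼────┼────┼────┤        
│ 15 │ 10 │  6 │    │        
├────┼────┼────┼────┤        
│ 13 │ 14 │ 11 │  8 │        
└────┴────┴────┴────┘        
Moves: 0                     
                             


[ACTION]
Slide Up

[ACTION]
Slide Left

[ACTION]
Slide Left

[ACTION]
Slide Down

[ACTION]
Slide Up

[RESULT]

┌────┬────┬────┬────┐        
│ 12 │  1 │  7 │  3 │        
├────┼────┼────┼────┤        
│  5 │  2 │  9 │  4 │        
├────┼────┼────┼────┤        
│ 15 │ 10 │  6 │  8 │        
├────┼────┼────┼────┤        
│ 13 │ 14 │ 11 │    │        
└────┴────┴────┴────┘        
Moves: 3                     
                             


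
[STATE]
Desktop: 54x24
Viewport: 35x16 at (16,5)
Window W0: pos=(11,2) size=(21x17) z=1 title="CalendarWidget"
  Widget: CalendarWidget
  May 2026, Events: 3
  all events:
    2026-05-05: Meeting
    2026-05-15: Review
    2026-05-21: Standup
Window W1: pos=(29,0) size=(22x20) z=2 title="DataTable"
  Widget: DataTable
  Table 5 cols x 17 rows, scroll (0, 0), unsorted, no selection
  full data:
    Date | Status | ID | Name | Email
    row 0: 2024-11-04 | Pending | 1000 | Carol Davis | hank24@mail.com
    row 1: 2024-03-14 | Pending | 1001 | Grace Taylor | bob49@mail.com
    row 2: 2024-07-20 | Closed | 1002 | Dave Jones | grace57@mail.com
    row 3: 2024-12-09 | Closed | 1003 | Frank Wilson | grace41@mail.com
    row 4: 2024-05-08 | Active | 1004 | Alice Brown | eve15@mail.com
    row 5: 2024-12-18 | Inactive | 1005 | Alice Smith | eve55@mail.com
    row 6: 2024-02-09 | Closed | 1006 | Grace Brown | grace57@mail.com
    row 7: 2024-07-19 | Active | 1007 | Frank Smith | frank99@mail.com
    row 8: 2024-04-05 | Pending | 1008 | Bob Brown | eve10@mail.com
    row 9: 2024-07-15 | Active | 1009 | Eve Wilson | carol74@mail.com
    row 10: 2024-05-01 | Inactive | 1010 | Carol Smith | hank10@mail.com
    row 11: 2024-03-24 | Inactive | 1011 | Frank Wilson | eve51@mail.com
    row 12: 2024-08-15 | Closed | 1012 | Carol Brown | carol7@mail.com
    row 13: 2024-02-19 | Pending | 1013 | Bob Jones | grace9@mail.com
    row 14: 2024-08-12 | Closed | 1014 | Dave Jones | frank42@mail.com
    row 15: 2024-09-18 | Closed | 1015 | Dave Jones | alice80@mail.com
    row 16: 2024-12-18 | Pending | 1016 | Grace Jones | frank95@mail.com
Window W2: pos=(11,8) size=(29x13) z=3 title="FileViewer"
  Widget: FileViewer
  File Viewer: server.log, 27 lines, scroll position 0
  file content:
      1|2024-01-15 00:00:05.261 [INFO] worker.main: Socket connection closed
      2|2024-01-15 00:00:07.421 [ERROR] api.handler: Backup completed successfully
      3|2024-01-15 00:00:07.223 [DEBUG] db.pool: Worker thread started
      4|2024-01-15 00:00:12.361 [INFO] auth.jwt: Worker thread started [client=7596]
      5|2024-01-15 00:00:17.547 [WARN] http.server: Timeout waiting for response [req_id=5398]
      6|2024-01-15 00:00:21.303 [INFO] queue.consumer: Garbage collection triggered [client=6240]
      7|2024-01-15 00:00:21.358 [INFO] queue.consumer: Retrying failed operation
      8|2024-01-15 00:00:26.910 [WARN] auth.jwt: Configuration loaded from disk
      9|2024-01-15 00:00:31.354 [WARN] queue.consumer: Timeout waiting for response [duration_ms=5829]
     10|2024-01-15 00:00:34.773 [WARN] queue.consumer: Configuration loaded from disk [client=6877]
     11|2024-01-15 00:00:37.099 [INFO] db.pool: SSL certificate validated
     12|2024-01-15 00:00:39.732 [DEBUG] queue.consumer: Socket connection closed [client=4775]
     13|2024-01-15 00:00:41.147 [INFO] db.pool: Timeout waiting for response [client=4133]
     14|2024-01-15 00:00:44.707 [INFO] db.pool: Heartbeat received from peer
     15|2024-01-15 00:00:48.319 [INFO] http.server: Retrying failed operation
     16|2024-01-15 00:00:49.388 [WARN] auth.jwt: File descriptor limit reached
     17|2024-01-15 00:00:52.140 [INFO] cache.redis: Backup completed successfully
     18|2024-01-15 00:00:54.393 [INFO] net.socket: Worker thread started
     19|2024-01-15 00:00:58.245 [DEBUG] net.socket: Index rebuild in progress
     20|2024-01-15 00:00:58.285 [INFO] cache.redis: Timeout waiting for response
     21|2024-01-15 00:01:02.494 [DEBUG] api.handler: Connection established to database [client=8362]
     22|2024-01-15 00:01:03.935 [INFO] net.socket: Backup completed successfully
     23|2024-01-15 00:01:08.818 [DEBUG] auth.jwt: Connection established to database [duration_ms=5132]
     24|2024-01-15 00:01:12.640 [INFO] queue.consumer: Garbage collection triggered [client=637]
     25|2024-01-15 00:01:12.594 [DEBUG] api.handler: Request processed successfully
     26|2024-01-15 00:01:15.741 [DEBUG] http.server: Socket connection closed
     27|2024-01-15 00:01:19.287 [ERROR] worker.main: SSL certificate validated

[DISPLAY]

  May 2026   ┃2024-11-04│Pending │┃
u We Th Fr Sa┃2024-03-14│Pending │┃
         1  2┃2024-07-20│Closed  │┃
━━━━━━━━━━━━━━━━━━━━━━━┓│Closed  │┃
eViewer                ┃│Active  │┃
───────────────────────┨│Inactive│┃
-01-15 00:00:05.261 [I▲┃│Closed  │┃
-01-15 00:00:07.421 [E█┃│Active  │┃
-01-15 00:00:07.223 [D░┃│Pending │┃
-01-15 00:00:12.361 [I░┃│Active  │┃
-01-15 00:00:17.547 [W░┃│Inactive│┃
-01-15 00:00:21.303 [I░┃│Inactive│┃
-01-15 00:00:21.358 [I░┃│Closed  │┃
-01-15 00:00:26.910 [W░┃│Pending │┃
-01-15 00:00:31.354 [W▼┃━━━━━━━━━━┛
━━━━━━━━━━━━━━━━━━━━━━━┛           


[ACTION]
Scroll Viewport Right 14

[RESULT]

ay 2026   ┃2024-11-04│Pending │┃   
e Th Fr Sa┃2024-03-14│Pending │┃   
      1  2┃2024-07-20│Closed  │┃   
━━━━━━━━━━━━━━━━━━━━┓│Closed  │┃   
ewer                ┃│Active  │┃   
────────────────────┨│Inactive│┃   
-15 00:00:05.261 [I▲┃│Closed  │┃   
-15 00:00:07.421 [E█┃│Active  │┃   
-15 00:00:07.223 [D░┃│Pending │┃   
-15 00:00:12.361 [I░┃│Active  │┃   
-15 00:00:17.547 [W░┃│Inactive│┃   
-15 00:00:21.303 [I░┃│Inactive│┃   
-15 00:00:21.358 [I░┃│Closed  │┃   
-15 00:00:26.910 [W░┃│Pending │┃   
-15 00:00:31.354 [W▼┃━━━━━━━━━━┛   
━━━━━━━━━━━━━━━━━━━━┛              


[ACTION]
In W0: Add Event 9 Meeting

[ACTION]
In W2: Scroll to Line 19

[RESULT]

ay 2026   ┃2024-11-04│Pending │┃   
e Th Fr Sa┃2024-03-14│Pending │┃   
      1  2┃2024-07-20│Closed  │┃   
━━━━━━━━━━━━━━━━━━━━┓│Closed  │┃   
ewer                ┃│Active  │┃   
────────────────────┨│Inactive│┃   
-15 00:00:58.245 [D▲┃│Closed  │┃   
-15 00:00:58.285 [I░┃│Active  │┃   
-15 00:01:02.494 [D░┃│Pending │┃   
-15 00:01:03.935 [I░┃│Active  │┃   
-15 00:01:08.818 [D░┃│Inactive│┃   
-15 00:01:12.640 [I░┃│Inactive│┃   
-15 00:01:12.594 [D░┃│Closed  │┃   
-15 00:01:15.741 [D█┃│Pending │┃   
-15 00:01:19.287 [E▼┃━━━━━━━━━━┛   
━━━━━━━━━━━━━━━━━━━━┛              


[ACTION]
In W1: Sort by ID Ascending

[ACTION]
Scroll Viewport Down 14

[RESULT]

━━━━━━━━━━━━━━━━━━━━┓│Closed  │┃   
ewer                ┃│Active  │┃   
────────────────────┨│Inactive│┃   
-15 00:00:58.245 [D▲┃│Closed  │┃   
-15 00:00:58.285 [I░┃│Active  │┃   
-15 00:01:02.494 [D░┃│Pending │┃   
-15 00:01:03.935 [I░┃│Active  │┃   
-15 00:01:08.818 [D░┃│Inactive│┃   
-15 00:01:12.640 [I░┃│Inactive│┃   
-15 00:01:12.594 [D░┃│Closed  │┃   
-15 00:01:15.741 [D█┃│Pending │┃   
-15 00:01:19.287 [E▼┃━━━━━━━━━━┛   
━━━━━━━━━━━━━━━━━━━━┛              
                                   
                                   
                                   
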